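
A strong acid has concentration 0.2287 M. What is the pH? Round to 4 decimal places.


A strong acid dissociates completely, so [H+] equals the given concentration.
pH = -log10([H+]) = -log10(0.2287)
pH = 0.64073384, rounded to 4 dp:

0.6407


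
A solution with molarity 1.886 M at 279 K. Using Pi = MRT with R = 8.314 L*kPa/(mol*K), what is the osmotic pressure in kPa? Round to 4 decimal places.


Osmotic pressure (van't Hoff): Pi = M*R*T.
RT = 8.314 * 279 = 2319.606
Pi = 1.886 * 2319.606
Pi = 4374.776916 kPa, rounded to 4 dp:

4374.7769 kPa


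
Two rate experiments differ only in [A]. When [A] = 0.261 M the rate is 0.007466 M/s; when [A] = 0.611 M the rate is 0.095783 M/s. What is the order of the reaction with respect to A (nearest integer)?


Rate is proportional to [A]^n, so rate2/rate1 = ([A]2/[A]1)^n. Take logs to solve for n.
rate2/rate1 = 0.095783 / 0.007466 = 12.8292
[A]2/[A]1 = 0.611 / 0.261 = 2.341
n = ln(12.8292) / ln(2.341) = 3.0
Nearest integer order:

3


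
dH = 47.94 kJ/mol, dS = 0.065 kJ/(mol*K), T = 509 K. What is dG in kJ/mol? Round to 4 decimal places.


Gibbs: dG = dH - T*dS (consistent units, dS already in kJ/(mol*K)).
T*dS = 509 * 0.065 = 33.085
dG = 47.94 - (33.085)
dG = 14.855 kJ/mol, rounded to 4 dp:

14.8550 kJ/mol


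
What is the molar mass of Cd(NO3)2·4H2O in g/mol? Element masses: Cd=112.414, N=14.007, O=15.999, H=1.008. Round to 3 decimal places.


M = sum(count * atomic_mass) over atoms.
M = 1*112.414 + 2*14.007 + 10*15.999 + 8*1.008
M = 112.414 + 28.014 + 159.99 + 8.064
M = 308.482 g/mol, rounded to 3 dp:

308.482 g/mol


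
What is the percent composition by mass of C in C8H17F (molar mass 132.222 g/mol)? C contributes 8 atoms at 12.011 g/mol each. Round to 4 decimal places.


pct = 100 * (n_elem * M_elem) / M_total
mass_contribution = 8 * 12.011 = 96.088 g/mol
pct = 100 * 96.088 / 132.222
pct = 72.67171878 %, rounded to 4 dp:

72.6717 %


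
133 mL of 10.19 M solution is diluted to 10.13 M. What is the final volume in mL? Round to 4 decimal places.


Dilution: M1*V1 = M2*V2, solve for V2.
V2 = M1*V1 / M2
V2 = 10.19 * 133 / 10.13
V2 = 1355.27 / 10.13
V2 = 133.78775913 mL, rounded to 4 dp:

133.7878 mL


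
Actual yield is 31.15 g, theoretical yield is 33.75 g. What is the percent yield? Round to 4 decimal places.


% yield = 100 * actual / theoretical
% yield = 100 * 31.15 / 33.75
% yield = 92.2962963 %, rounded to 4 dp:

92.2963 %


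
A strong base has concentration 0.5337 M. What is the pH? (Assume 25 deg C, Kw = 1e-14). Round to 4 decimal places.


A strong base dissociates completely, so [OH-] equals the given concentration.
pOH = -log10([OH-]) = -log10(0.5337) = 0.272703
pH = 14 - pOH = 14 - 0.272703
pH = 13.727297, rounded to 4 dp:

13.7273


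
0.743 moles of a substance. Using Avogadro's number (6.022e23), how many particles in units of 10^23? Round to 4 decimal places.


N = n * NA, then divide by 1e23 for the requested units.
N / 1e23 = n * 6.022
N / 1e23 = 0.743 * 6.022
N / 1e23 = 4.474346, rounded to 4 dp:

4.4743


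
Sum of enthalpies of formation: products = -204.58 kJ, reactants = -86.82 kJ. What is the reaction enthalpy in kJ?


dH_rxn = sum(dH_f products) - sum(dH_f reactants)
dH_rxn = -204.58 - (-86.82)
dH_rxn = -117.76 kJ:

-117.76 kJ


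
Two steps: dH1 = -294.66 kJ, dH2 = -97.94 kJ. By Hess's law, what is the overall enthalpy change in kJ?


Hess's law: enthalpy is a state function, so add the step enthalpies.
dH_total = dH1 + dH2 = -294.66 + (-97.94)
dH_total = -392.6 kJ:

-392.60 kJ


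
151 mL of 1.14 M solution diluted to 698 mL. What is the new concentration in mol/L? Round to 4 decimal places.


Dilution: M1*V1 = M2*V2, solve for M2.
M2 = M1*V1 / V2
M2 = 1.14 * 151 / 698
M2 = 172.14 / 698
M2 = 0.24661891 mol/L, rounded to 4 dp:

0.2466 mol/L


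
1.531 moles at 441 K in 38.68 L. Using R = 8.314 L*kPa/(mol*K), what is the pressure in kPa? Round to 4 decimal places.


PV = nRT, solve for P = nRT / V.
nRT = 1.531 * 8.314 * 441 = 5613.3717
P = 5613.3717 / 38.68
P = 145.1233635 kPa, rounded to 4 dp:

145.1234 kPa


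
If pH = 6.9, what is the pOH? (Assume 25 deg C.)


At 25 deg C, pH + pOH = 14.
pOH = 14 - pH = 14 - 6.9
pOH = 7.1:

7.10


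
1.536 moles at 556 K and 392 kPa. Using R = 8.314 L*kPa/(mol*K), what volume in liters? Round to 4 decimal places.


PV = nRT, solve for V = nRT / P.
nRT = 1.536 * 8.314 * 556 = 7100.289
V = 7100.289 / 392
V = 18.11298214 L, rounded to 4 dp:

18.1130 L


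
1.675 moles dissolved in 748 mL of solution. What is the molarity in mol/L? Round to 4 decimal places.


Convert volume to liters: V_L = V_mL / 1000.
V_L = 748 / 1000 = 0.748 L
M = n / V_L = 1.675 / 0.748
M = 2.23930481 mol/L, rounded to 4 dp:

2.2393 mol/L


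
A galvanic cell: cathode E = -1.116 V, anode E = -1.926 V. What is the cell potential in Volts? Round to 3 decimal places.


Standard cell potential: E_cell = E_cathode - E_anode.
E_cell = -1.116 - (-1.926)
E_cell = 0.81 V, rounded to 3 dp:

0.810 V


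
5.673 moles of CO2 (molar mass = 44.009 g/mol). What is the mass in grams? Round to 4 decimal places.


mass = n * M
mass = 5.673 * 44.009
mass = 249.663057 g, rounded to 4 dp:

249.6631 g


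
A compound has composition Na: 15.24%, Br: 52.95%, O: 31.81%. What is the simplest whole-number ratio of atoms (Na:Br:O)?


Assume 100 g of compound, divide each mass% by atomic mass to get moles, then normalize by the smallest to get a raw atom ratio.
Moles per 100 g: Na: 15.24/22.99 = 0.6629, Br: 52.95/79.904 = 0.6627, O: 31.81/15.999 = 1.9882
Raw ratio (divide by min = 0.6627): Na: 1.0, Br: 1.0, O: 3.0
Multiply by 1 to clear fractions: Na: 1.0 ~= 1, Br: 1.0 ~= 1, O: 3.0 ~= 3
Reduce by GCD to get the simplest whole-number ratio:

1:1:3


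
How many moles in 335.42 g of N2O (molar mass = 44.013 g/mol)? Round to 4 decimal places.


n = mass / M
n = 335.42 / 44.013
n = 7.62093018 mol, rounded to 4 dp:

7.6209 mol


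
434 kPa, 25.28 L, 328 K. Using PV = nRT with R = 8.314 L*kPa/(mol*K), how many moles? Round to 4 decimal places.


PV = nRT, solve for n = PV / (RT).
PV = 434 * 25.28 = 10971.52
RT = 8.314 * 328 = 2726.992
n = 10971.52 / 2726.992
n = 4.0233048 mol, rounded to 4 dp:

4.0233 mol


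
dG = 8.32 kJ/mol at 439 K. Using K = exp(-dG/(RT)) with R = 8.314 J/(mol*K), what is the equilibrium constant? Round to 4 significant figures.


dG is in kJ/mol; multiply by 1000 to match R in J/(mol*K).
RT = 8.314 * 439 = 3649.846 J/mol
exponent = -dG*1000 / (RT) = -(8.32*1000) / 3649.846 = -2.27954823
K = exp(-2.27954823)
K = 0.10233043, rounded to 4 significant figures:

0.1023


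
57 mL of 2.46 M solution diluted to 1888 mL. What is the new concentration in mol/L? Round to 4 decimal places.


Dilution: M1*V1 = M2*V2, solve for M2.
M2 = M1*V1 / V2
M2 = 2.46 * 57 / 1888
M2 = 140.22 / 1888
M2 = 0.07426907 mol/L, rounded to 4 dp:

0.0743 mol/L


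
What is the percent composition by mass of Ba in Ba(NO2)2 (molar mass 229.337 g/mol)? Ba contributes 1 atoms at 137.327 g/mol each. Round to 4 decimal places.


pct = 100 * (n_elem * M_elem) / M_total
mass_contribution = 1 * 137.327 = 137.327 g/mol
pct = 100 * 137.327 / 229.337
pct = 59.88000192 %, rounded to 4 dp:

59.8800 %


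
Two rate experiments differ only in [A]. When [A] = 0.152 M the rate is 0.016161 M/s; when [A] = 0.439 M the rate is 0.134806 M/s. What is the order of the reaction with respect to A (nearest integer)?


Rate is proportional to [A]^n, so rate2/rate1 = ([A]2/[A]1)^n. Take logs to solve for n.
rate2/rate1 = 0.134806 / 0.016161 = 8.3414
[A]2/[A]1 = 0.439 / 0.152 = 2.8882
n = ln(8.3414) / ln(2.8882) = 2.0
Nearest integer order:

2


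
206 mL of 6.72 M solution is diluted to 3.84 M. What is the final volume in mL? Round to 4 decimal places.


Dilution: M1*V1 = M2*V2, solve for V2.
V2 = M1*V1 / M2
V2 = 6.72 * 206 / 3.84
V2 = 1384.32 / 3.84
V2 = 360.5 mL, rounded to 4 dp:

360.5000 mL


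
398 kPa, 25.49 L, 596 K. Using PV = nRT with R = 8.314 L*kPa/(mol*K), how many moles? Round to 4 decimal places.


PV = nRT, solve for n = PV / (RT).
PV = 398 * 25.49 = 10145.02
RT = 8.314 * 596 = 4955.144
n = 10145.02 / 4955.144
n = 2.04737138 mol, rounded to 4 dp:

2.0474 mol


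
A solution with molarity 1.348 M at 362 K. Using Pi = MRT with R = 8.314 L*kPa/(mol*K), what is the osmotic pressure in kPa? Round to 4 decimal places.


Osmotic pressure (van't Hoff): Pi = M*R*T.
RT = 8.314 * 362 = 3009.668
Pi = 1.348 * 3009.668
Pi = 4057.032464 kPa, rounded to 4 dp:

4057.0325 kPa


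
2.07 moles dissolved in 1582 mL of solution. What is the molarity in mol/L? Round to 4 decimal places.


Convert volume to liters: V_L = V_mL / 1000.
V_L = 1582 / 1000 = 1.582 L
M = n / V_L = 2.07 / 1.582
M = 1.30847029 mol/L, rounded to 4 dp:

1.3085 mol/L


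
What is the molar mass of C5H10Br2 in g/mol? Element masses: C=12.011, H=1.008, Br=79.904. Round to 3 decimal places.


M = sum(count * atomic_mass) over atoms.
M = 5*12.011 + 10*1.008 + 2*79.904
M = 60.055 + 10.08 + 159.808
M = 229.943 g/mol, rounded to 3 dp:

229.943 g/mol


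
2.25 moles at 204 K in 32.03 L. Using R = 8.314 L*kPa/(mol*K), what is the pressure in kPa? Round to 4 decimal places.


PV = nRT, solve for P = nRT / V.
nRT = 2.25 * 8.314 * 204 = 3816.126
P = 3816.126 / 32.03
P = 119.14224165 kPa, rounded to 4 dp:

119.1422 kPa


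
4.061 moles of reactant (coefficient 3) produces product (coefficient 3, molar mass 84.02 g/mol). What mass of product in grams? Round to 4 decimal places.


Use the coefficient ratio to convert reactant moles to product moles, then multiply by the product's molar mass.
moles_P = moles_R * (coeff_P / coeff_R) = 4.061 * (3/3) = 4.061
mass_P = moles_P * M_P = 4.061 * 84.02
mass_P = 341.20522 g, rounded to 4 dp:

341.2052 g


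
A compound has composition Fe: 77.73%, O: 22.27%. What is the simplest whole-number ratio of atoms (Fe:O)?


Assume 100 g of compound, divide each mass% by atomic mass to get moles, then normalize by the smallest to get a raw atom ratio.
Moles per 100 g: Fe: 77.73/55.845 = 1.3919, O: 22.27/15.999 = 1.392
Raw ratio (divide by min = 1.3919): Fe: 1.0, O: 1.0
Multiply by 1 to clear fractions: Fe: 1.0 ~= 1, O: 1.0 ~= 1
Reduce by GCD to get the simplest whole-number ratio:

1:1


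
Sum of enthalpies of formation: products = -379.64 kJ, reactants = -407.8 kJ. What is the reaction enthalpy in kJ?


dH_rxn = sum(dH_f products) - sum(dH_f reactants)
dH_rxn = -379.64 - (-407.8)
dH_rxn = 28.16 kJ:

28.16 kJ


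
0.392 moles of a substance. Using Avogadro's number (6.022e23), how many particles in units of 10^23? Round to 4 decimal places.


N = n * NA, then divide by 1e23 for the requested units.
N / 1e23 = n * 6.022
N / 1e23 = 0.392 * 6.022
N / 1e23 = 2.360624, rounded to 4 dp:

2.3606


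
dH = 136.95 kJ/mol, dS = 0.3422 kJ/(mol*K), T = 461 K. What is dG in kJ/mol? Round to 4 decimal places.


Gibbs: dG = dH - T*dS (consistent units, dS already in kJ/(mol*K)).
T*dS = 461 * 0.3422 = 157.7542
dG = 136.95 - (157.7542)
dG = -20.8042 kJ/mol, rounded to 4 dp:

-20.8042 kJ/mol


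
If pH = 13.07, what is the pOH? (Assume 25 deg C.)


At 25 deg C, pH + pOH = 14.
pOH = 14 - pH = 14 - 13.07
pOH = 0.93:

0.93


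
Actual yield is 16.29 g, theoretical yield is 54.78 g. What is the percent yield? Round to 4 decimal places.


% yield = 100 * actual / theoretical
% yield = 100 * 16.29 / 54.78
% yield = 29.73713034 %, rounded to 4 dp:

29.7371 %


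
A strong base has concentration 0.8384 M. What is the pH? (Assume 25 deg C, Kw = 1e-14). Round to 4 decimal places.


A strong base dissociates completely, so [OH-] equals the given concentration.
pOH = -log10([OH-]) = -log10(0.8384) = 0.076549
pH = 14 - pOH = 14 - 0.076549
pH = 13.923451, rounded to 4 dp:

13.9235


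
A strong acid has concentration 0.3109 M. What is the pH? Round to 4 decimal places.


A strong acid dissociates completely, so [H+] equals the given concentration.
pH = -log10([H+]) = -log10(0.3109)
pH = 0.50737928, rounded to 4 dp:

0.5074


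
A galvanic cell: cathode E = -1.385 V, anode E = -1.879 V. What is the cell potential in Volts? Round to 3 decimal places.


Standard cell potential: E_cell = E_cathode - E_anode.
E_cell = -1.385 - (-1.879)
E_cell = 0.494 V, rounded to 3 dp:

0.494 V


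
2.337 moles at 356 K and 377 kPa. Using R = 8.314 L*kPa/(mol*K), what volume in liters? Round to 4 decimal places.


PV = nRT, solve for V = nRT / P.
nRT = 2.337 * 8.314 * 356 = 6917.0152
V = 6917.0152 / 377
V = 18.34752042 L, rounded to 4 dp:

18.3475 L


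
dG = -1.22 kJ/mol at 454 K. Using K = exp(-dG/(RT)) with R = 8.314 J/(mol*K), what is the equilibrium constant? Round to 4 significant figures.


dG is in kJ/mol; multiply by 1000 to match R in J/(mol*K).
RT = 8.314 * 454 = 3774.556 J/mol
exponent = -dG*1000 / (RT) = -(-1.22*1000) / 3774.556 = 0.32321682
K = exp(0.32321682)
K = 1.3815649, rounded to 4 significant figures:

1.382


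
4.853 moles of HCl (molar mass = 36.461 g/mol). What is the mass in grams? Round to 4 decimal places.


mass = n * M
mass = 4.853 * 36.461
mass = 176.945233 g, rounded to 4 dp:

176.9452 g


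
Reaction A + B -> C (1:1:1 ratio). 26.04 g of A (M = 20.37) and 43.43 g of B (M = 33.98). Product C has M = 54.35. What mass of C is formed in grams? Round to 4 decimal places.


Find moles of each reactant; the smaller value is the limiting reagent in a 1:1:1 reaction, so moles_C equals moles of the limiter.
n_A = mass_A / M_A = 26.04 / 20.37 = 1.278351 mol
n_B = mass_B / M_B = 43.43 / 33.98 = 1.278105 mol
Limiting reagent: B (smaller), n_limiting = 1.278105 mol
mass_C = n_limiting * M_C = 1.278105 * 54.35
mass_C = 69.46500675 g, rounded to 4 dp:

69.4650 g


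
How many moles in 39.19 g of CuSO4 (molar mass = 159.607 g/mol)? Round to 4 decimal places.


n = mass / M
n = 39.19 / 159.607
n = 0.24554061 mol, rounded to 4 dp:

0.2455 mol


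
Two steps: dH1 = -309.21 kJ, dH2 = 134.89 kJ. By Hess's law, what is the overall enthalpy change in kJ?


Hess's law: enthalpy is a state function, so add the step enthalpies.
dH_total = dH1 + dH2 = -309.21 + (134.89)
dH_total = -174.32 kJ:

-174.32 kJ


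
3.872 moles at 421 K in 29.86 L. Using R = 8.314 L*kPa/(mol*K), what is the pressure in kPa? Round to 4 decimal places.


PV = nRT, solve for P = nRT / V.
nRT = 3.872 * 8.314 * 421 = 13552.7512
P = 13552.7512 / 29.86
P = 453.8764635 kPa, rounded to 4 dp:

453.8765 kPa


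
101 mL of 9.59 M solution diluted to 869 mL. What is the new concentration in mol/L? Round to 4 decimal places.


Dilution: M1*V1 = M2*V2, solve for M2.
M2 = M1*V1 / V2
M2 = 9.59 * 101 / 869
M2 = 968.59 / 869
M2 = 1.11460299 mol/L, rounded to 4 dp:

1.1146 mol/L


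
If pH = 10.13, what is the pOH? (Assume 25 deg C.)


At 25 deg C, pH + pOH = 14.
pOH = 14 - pH = 14 - 10.13
pOH = 3.87:

3.87


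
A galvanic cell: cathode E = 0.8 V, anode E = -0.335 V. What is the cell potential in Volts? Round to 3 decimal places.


Standard cell potential: E_cell = E_cathode - E_anode.
E_cell = 0.8 - (-0.335)
E_cell = 1.135 V, rounded to 3 dp:

1.135 V


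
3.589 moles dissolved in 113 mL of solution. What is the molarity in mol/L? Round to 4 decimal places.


Convert volume to liters: V_L = V_mL / 1000.
V_L = 113 / 1000 = 0.113 L
M = n / V_L = 3.589 / 0.113
M = 31.76106195 mol/L, rounded to 4 dp:

31.7611 mol/L


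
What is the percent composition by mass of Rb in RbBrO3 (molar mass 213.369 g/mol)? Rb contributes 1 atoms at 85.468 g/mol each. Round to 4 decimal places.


pct = 100 * (n_elem * M_elem) / M_total
mass_contribution = 1 * 85.468 = 85.468 g/mol
pct = 100 * 85.468 / 213.369
pct = 40.05642807 %, rounded to 4 dp:

40.0564 %


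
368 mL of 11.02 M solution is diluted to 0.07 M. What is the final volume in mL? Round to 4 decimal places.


Dilution: M1*V1 = M2*V2, solve for V2.
V2 = M1*V1 / M2
V2 = 11.02 * 368 / 0.07
V2 = 4055.36 / 0.07
V2 = 57933.71428571 mL, rounded to 4 dp:

57933.7143 mL


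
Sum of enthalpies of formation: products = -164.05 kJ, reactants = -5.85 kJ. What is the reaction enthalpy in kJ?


dH_rxn = sum(dH_f products) - sum(dH_f reactants)
dH_rxn = -164.05 - (-5.85)
dH_rxn = -158.2 kJ:

-158.20 kJ


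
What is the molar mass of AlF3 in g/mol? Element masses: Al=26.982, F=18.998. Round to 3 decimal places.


M = sum(count * atomic_mass) over atoms.
M = 1*26.982 + 3*18.998
M = 26.982 + 56.994
M = 83.976 g/mol, rounded to 3 dp:

83.976 g/mol


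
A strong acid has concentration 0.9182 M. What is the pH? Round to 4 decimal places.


A strong acid dissociates completely, so [H+] equals the given concentration.
pH = -log10([H+]) = -log10(0.9182)
pH = 0.03706271, rounded to 4 dp:

0.0371


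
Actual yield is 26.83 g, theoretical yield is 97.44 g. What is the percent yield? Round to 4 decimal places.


% yield = 100 * actual / theoretical
% yield = 100 * 26.83 / 97.44
% yield = 27.53489327 %, rounded to 4 dp:

27.5349 %


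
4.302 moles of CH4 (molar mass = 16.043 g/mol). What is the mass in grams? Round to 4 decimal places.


mass = n * M
mass = 4.302 * 16.043
mass = 69.016986 g, rounded to 4 dp:

69.0170 g


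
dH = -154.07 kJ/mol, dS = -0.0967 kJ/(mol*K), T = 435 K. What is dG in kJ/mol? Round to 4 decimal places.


Gibbs: dG = dH - T*dS (consistent units, dS already in kJ/(mol*K)).
T*dS = 435 * -0.0967 = -42.0645
dG = -154.07 - (-42.0645)
dG = -112.0055 kJ/mol, rounded to 4 dp:

-112.0055 kJ/mol


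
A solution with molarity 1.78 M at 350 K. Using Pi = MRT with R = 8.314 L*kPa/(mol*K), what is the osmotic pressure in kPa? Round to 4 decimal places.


Osmotic pressure (van't Hoff): Pi = M*R*T.
RT = 8.314 * 350 = 2909.9
Pi = 1.78 * 2909.9
Pi = 5179.622 kPa, rounded to 4 dp:

5179.6220 kPa


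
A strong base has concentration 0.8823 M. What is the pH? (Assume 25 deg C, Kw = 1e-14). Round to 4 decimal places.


A strong base dissociates completely, so [OH-] equals the given concentration.
pOH = -log10([OH-]) = -log10(0.8823) = 0.054384
pH = 14 - pOH = 14 - 0.054384
pH = 13.945616, rounded to 4 dp:

13.9456


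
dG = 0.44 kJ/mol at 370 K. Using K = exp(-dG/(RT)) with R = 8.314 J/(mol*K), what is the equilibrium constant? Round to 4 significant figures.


dG is in kJ/mol; multiply by 1000 to match R in J/(mol*K).
RT = 8.314 * 370 = 3076.18 J/mol
exponent = -dG*1000 / (RT) = -(0.44*1000) / 3076.18 = -0.14303454
K = exp(-0.14303454)
K = 0.86672413, rounded to 4 significant figures:

0.8667


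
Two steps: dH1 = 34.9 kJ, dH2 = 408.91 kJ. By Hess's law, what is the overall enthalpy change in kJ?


Hess's law: enthalpy is a state function, so add the step enthalpies.
dH_total = dH1 + dH2 = 34.9 + (408.91)
dH_total = 443.81 kJ:

443.81 kJ


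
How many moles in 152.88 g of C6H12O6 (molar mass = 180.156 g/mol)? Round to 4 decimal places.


n = mass / M
n = 152.88 / 180.156
n = 0.84859788 mol, rounded to 4 dp:

0.8486 mol


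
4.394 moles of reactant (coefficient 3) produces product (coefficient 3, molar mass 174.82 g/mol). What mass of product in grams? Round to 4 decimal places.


Use the coefficient ratio to convert reactant moles to product moles, then multiply by the product's molar mass.
moles_P = moles_R * (coeff_P / coeff_R) = 4.394 * (3/3) = 4.394
mass_P = moles_P * M_P = 4.394 * 174.82
mass_P = 768.15908 g, rounded to 4 dp:

768.1591 g


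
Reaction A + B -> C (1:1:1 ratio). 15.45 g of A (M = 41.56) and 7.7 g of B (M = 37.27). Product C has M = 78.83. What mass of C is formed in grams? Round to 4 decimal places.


Find moles of each reactant; the smaller value is the limiting reagent in a 1:1:1 reaction, so moles_C equals moles of the limiter.
n_A = mass_A / M_A = 15.45 / 41.56 = 0.371752 mol
n_B = mass_B / M_B = 7.7 / 37.27 = 0.2066 mol
Limiting reagent: B (smaller), n_limiting = 0.2066 mol
mass_C = n_limiting * M_C = 0.2066 * 78.83
mass_C = 16.286278 g, rounded to 4 dp:

16.2863 g


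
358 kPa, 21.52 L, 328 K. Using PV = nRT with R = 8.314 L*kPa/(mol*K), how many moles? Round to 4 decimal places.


PV = nRT, solve for n = PV / (RT).
PV = 358 * 21.52 = 7704.16
RT = 8.314 * 328 = 2726.992
n = 7704.16 / 2726.992
n = 2.82514947 mol, rounded to 4 dp:

2.8251 mol


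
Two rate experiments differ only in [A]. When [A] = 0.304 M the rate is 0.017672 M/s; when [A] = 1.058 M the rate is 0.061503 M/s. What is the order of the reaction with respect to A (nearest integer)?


Rate is proportional to [A]^n, so rate2/rate1 = ([A]2/[A]1)^n. Take logs to solve for n.
rate2/rate1 = 0.061503 / 0.017672 = 3.4803
[A]2/[A]1 = 1.058 / 0.304 = 3.4803
n = ln(3.4803) / ln(3.4803) = 1.0
Nearest integer order:

1


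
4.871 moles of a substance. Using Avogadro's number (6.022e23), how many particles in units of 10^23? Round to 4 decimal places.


N = n * NA, then divide by 1e23 for the requested units.
N / 1e23 = n * 6.022
N / 1e23 = 4.871 * 6.022
N / 1e23 = 29.333162, rounded to 4 dp:

29.3332


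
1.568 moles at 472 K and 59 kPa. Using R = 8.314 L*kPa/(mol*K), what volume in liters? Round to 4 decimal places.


PV = nRT, solve for V = nRT / P.
nRT = 1.568 * 8.314 * 472 = 6153.1581
V = 6153.1581 / 59
V = 104.29081525 L, rounded to 4 dp:

104.2908 L


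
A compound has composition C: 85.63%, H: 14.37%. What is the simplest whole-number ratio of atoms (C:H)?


Assume 100 g of compound, divide each mass% by atomic mass to get moles, then normalize by the smallest to get a raw atom ratio.
Moles per 100 g: C: 85.63/12.011 = 7.1293, H: 14.37/1.008 = 14.256
Raw ratio (divide by min = 7.1293): C: 1.0, H: 2.0
Multiply by 1 to clear fractions: C: 1.0 ~= 1, H: 2.0 ~= 2
Reduce by GCD to get the simplest whole-number ratio:

1:2


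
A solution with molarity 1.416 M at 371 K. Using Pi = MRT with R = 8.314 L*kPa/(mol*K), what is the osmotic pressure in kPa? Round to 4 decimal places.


Osmotic pressure (van't Hoff): Pi = M*R*T.
RT = 8.314 * 371 = 3084.494
Pi = 1.416 * 3084.494
Pi = 4367.643504 kPa, rounded to 4 dp:

4367.6435 kPa


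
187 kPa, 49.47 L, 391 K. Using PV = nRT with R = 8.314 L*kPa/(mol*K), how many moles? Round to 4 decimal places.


PV = nRT, solve for n = PV / (RT).
PV = 187 * 49.47 = 9250.89
RT = 8.314 * 391 = 3250.774
n = 9250.89 / 3250.774
n = 2.84574997 mol, rounded to 4 dp:

2.8457 mol


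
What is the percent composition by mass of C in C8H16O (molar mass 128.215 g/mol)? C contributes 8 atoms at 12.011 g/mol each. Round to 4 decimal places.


pct = 100 * (n_elem * M_elem) / M_total
mass_contribution = 8 * 12.011 = 96.088 g/mol
pct = 100 * 96.088 / 128.215
pct = 74.9428694 %, rounded to 4 dp:

74.9429 %


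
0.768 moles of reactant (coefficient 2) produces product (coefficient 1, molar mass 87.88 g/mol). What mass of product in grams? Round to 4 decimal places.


Use the coefficient ratio to convert reactant moles to product moles, then multiply by the product's molar mass.
moles_P = moles_R * (coeff_P / coeff_R) = 0.768 * (1/2) = 0.384
mass_P = moles_P * M_P = 0.384 * 87.88
mass_P = 33.74592 g, rounded to 4 dp:

33.7459 g


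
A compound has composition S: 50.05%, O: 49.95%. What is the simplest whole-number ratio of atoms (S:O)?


Assume 100 g of compound, divide each mass% by atomic mass to get moles, then normalize by the smallest to get a raw atom ratio.
Moles per 100 g: S: 50.05/32.065 = 1.5609, O: 49.95/15.999 = 3.1221
Raw ratio (divide by min = 1.5609): S: 1.0, O: 2.0
Multiply by 1 to clear fractions: S: 1.0 ~= 1, O: 2.0 ~= 2
Reduce by GCD to get the simplest whole-number ratio:

1:2


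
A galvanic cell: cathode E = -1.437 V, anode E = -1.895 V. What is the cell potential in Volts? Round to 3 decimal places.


Standard cell potential: E_cell = E_cathode - E_anode.
E_cell = -1.437 - (-1.895)
E_cell = 0.458 V, rounded to 3 dp:

0.458 V


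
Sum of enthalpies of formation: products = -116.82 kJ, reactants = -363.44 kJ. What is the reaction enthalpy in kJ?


dH_rxn = sum(dH_f products) - sum(dH_f reactants)
dH_rxn = -116.82 - (-363.44)
dH_rxn = 246.62 kJ:

246.62 kJ


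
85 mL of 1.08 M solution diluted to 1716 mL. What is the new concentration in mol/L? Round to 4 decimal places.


Dilution: M1*V1 = M2*V2, solve for M2.
M2 = M1*V1 / V2
M2 = 1.08 * 85 / 1716
M2 = 91.8 / 1716
M2 = 0.0534965 mol/L, rounded to 4 dp:

0.0535 mol/L


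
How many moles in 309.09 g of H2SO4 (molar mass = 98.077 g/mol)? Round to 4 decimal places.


n = mass / M
n = 309.09 / 98.077
n = 3.15150341 mol, rounded to 4 dp:

3.1515 mol


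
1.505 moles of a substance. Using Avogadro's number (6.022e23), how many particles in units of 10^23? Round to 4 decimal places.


N = n * NA, then divide by 1e23 for the requested units.
N / 1e23 = n * 6.022
N / 1e23 = 1.505 * 6.022
N / 1e23 = 9.06311, rounded to 4 dp:

9.0631


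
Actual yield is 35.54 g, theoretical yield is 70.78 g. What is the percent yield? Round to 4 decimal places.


% yield = 100 * actual / theoretical
% yield = 100 * 35.54 / 70.78
% yield = 50.21192427 %, rounded to 4 dp:

50.2119 %


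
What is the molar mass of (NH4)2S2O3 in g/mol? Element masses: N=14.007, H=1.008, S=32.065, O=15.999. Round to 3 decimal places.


M = sum(count * atomic_mass) over atoms.
M = 2*14.007 + 8*1.008 + 2*32.065 + 3*15.999
M = 28.014 + 8.064 + 64.13 + 47.997
M = 148.205 g/mol, rounded to 3 dp:

148.205 g/mol


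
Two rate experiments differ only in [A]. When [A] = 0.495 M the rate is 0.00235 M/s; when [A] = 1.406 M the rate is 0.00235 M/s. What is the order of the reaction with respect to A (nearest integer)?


Rate is proportional to [A]^n, so rate2/rate1 = ([A]2/[A]1)^n. Take logs to solve for n.
rate2/rate1 = 0.00235 / 0.00235 = 1.0
[A]2/[A]1 = 1.406 / 0.495 = 2.8404
n = ln(1.0) / ln(2.8404) = 0.0
Nearest integer order:

0


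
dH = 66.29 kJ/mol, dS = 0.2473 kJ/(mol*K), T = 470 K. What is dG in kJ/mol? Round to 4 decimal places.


Gibbs: dG = dH - T*dS (consistent units, dS already in kJ/(mol*K)).
T*dS = 470 * 0.2473 = 116.231
dG = 66.29 - (116.231)
dG = -49.941 kJ/mol, rounded to 4 dp:

-49.9410 kJ/mol


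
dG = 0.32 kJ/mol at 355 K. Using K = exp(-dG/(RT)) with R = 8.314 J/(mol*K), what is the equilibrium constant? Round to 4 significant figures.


dG is in kJ/mol; multiply by 1000 to match R in J/(mol*K).
RT = 8.314 * 355 = 2951.47 J/mol
exponent = -dG*1000 / (RT) = -(0.32*1000) / 2951.47 = -0.10842055
K = exp(-0.10842055)
K = 0.89725018, rounded to 4 significant figures:

0.8973


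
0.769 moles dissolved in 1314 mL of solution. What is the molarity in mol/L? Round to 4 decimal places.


Convert volume to liters: V_L = V_mL / 1000.
V_L = 1314 / 1000 = 1.314 L
M = n / V_L = 0.769 / 1.314
M = 0.58523592 mol/L, rounded to 4 dp:

0.5852 mol/L


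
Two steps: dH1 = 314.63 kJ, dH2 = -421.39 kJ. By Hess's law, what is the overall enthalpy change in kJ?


Hess's law: enthalpy is a state function, so add the step enthalpies.
dH_total = dH1 + dH2 = 314.63 + (-421.39)
dH_total = -106.76 kJ:

-106.76 kJ


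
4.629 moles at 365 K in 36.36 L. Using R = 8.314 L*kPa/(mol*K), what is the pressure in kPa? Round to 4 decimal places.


PV = nRT, solve for P = nRT / V.
nRT = 4.629 * 8.314 * 365 = 14047.2097
P = 14047.2097 / 36.36
P = 386.33690044 kPa, rounded to 4 dp:

386.3369 kPa


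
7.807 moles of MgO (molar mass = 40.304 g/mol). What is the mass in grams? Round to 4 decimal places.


mass = n * M
mass = 7.807 * 40.304
mass = 314.653328 g, rounded to 4 dp:

314.6533 g


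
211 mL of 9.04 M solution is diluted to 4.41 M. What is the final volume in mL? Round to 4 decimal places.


Dilution: M1*V1 = M2*V2, solve for V2.
V2 = M1*V1 / M2
V2 = 9.04 * 211 / 4.41
V2 = 1907.44 / 4.41
V2 = 432.5260771 mL, rounded to 4 dp:

432.5261 mL


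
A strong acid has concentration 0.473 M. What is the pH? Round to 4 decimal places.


A strong acid dissociates completely, so [H+] equals the given concentration.
pH = -log10([H+]) = -log10(0.473)
pH = 0.32513886, rounded to 4 dp:

0.3251


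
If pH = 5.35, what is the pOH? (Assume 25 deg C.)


At 25 deg C, pH + pOH = 14.
pOH = 14 - pH = 14 - 5.35
pOH = 8.65:

8.65


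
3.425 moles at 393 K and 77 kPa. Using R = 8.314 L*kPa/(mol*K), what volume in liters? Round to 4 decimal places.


PV = nRT, solve for V = nRT / P.
nRT = 3.425 * 8.314 * 393 = 11190.8518
V = 11190.8518 / 77
V = 145.33573766 L, rounded to 4 dp:

145.3357 L


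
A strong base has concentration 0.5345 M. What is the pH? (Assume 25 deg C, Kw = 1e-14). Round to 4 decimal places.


A strong base dissociates completely, so [OH-] equals the given concentration.
pOH = -log10([OH-]) = -log10(0.5345) = 0.272052
pH = 14 - pOH = 14 - 0.272052
pH = 13.727948, rounded to 4 dp:

13.7279


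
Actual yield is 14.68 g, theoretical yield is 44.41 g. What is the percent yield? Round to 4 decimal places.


% yield = 100 * actual / theoretical
% yield = 100 * 14.68 / 44.41
% yield = 33.0556181 %, rounded to 4 dp:

33.0556 %


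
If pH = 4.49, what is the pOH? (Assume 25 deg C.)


At 25 deg C, pH + pOH = 14.
pOH = 14 - pH = 14 - 4.49
pOH = 9.51:

9.51


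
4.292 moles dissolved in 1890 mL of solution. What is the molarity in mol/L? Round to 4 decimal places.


Convert volume to liters: V_L = V_mL / 1000.
V_L = 1890 / 1000 = 1.89 L
M = n / V_L = 4.292 / 1.89
M = 2.27089947 mol/L, rounded to 4 dp:

2.2709 mol/L


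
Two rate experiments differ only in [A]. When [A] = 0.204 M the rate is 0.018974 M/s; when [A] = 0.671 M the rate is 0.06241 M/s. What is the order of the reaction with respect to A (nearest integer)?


Rate is proportional to [A]^n, so rate2/rate1 = ([A]2/[A]1)^n. Take logs to solve for n.
rate2/rate1 = 0.06241 / 0.018974 = 3.2892
[A]2/[A]1 = 0.671 / 0.204 = 3.2892
n = ln(3.2892) / ln(3.2892) = 1.0
Nearest integer order:

1


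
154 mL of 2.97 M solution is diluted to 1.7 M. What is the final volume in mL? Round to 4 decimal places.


Dilution: M1*V1 = M2*V2, solve for V2.
V2 = M1*V1 / M2
V2 = 2.97 * 154 / 1.7
V2 = 457.38 / 1.7
V2 = 269.04705882 mL, rounded to 4 dp:

269.0471 mL


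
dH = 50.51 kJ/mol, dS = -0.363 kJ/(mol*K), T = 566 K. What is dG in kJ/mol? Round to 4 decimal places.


Gibbs: dG = dH - T*dS (consistent units, dS already in kJ/(mol*K)).
T*dS = 566 * -0.363 = -205.458
dG = 50.51 - (-205.458)
dG = 255.968 kJ/mol, rounded to 4 dp:

255.9680 kJ/mol


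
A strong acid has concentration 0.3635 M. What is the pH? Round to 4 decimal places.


A strong acid dissociates completely, so [H+] equals the given concentration.
pH = -log10([H+]) = -log10(0.3635)
pH = 0.43949558, rounded to 4 dp:

0.4395


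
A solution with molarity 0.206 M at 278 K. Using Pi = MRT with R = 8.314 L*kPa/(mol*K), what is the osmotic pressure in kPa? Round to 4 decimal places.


Osmotic pressure (van't Hoff): Pi = M*R*T.
RT = 8.314 * 278 = 2311.292
Pi = 0.206 * 2311.292
Pi = 476.126152 kPa, rounded to 4 dp:

476.1262 kPa


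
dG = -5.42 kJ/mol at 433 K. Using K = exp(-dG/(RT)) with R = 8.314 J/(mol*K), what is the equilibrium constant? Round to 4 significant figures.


dG is in kJ/mol; multiply by 1000 to match R in J/(mol*K).
RT = 8.314 * 433 = 3599.962 J/mol
exponent = -dG*1000 / (RT) = -(-5.42*1000) / 3599.962 = 1.50557145
K = exp(1.50557145)
K = 4.5067283, rounded to 4 significant figures:

4.507


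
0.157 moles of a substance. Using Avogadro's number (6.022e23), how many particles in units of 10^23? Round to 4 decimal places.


N = n * NA, then divide by 1e23 for the requested units.
N / 1e23 = n * 6.022
N / 1e23 = 0.157 * 6.022
N / 1e23 = 0.945454, rounded to 4 dp:

0.9455


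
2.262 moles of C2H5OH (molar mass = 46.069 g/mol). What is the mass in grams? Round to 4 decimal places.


mass = n * M
mass = 2.262 * 46.069
mass = 104.208078 g, rounded to 4 dp:

104.2081 g


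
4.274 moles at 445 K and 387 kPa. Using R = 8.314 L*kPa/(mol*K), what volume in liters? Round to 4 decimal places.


PV = nRT, solve for V = nRT / P.
nRT = 4.274 * 8.314 * 445 = 15812.646
V = 15812.646 / 387
V = 40.85955039 L, rounded to 4 dp:

40.8596 L


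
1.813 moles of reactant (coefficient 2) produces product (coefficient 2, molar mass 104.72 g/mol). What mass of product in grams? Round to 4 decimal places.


Use the coefficient ratio to convert reactant moles to product moles, then multiply by the product's molar mass.
moles_P = moles_R * (coeff_P / coeff_R) = 1.813 * (2/2) = 1.813
mass_P = moles_P * M_P = 1.813 * 104.72
mass_P = 189.85736 g, rounded to 4 dp:

189.8574 g


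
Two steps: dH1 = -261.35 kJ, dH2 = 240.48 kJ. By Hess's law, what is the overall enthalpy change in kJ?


Hess's law: enthalpy is a state function, so add the step enthalpies.
dH_total = dH1 + dH2 = -261.35 + (240.48)
dH_total = -20.87 kJ:

-20.87 kJ


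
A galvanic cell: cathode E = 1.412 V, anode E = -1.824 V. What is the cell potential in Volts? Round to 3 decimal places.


Standard cell potential: E_cell = E_cathode - E_anode.
E_cell = 1.412 - (-1.824)
E_cell = 3.236 V, rounded to 3 dp:

3.236 V


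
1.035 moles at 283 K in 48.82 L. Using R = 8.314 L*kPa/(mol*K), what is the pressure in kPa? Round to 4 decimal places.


PV = nRT, solve for P = nRT / V.
nRT = 1.035 * 8.314 * 283 = 2435.2122
P = 2435.2122 / 48.82
P = 49.88144613 kPa, rounded to 4 dp:

49.8814 kPa


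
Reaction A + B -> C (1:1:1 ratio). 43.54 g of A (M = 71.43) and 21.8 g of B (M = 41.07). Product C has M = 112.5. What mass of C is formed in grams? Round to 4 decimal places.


Find moles of each reactant; the smaller value is the limiting reagent in a 1:1:1 reaction, so moles_C equals moles of the limiter.
n_A = mass_A / M_A = 43.54 / 71.43 = 0.609548 mol
n_B = mass_B / M_B = 21.8 / 41.07 = 0.530801 mol
Limiting reagent: B (smaller), n_limiting = 0.530801 mol
mass_C = n_limiting * M_C = 0.530801 * 112.5
mass_C = 59.7151125 g, rounded to 4 dp:

59.7151 g


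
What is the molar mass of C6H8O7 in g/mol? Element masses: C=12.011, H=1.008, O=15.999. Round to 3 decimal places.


M = sum(count * atomic_mass) over atoms.
M = 6*12.011 + 8*1.008 + 7*15.999
M = 72.066 + 8.064 + 111.993
M = 192.123 g/mol, rounded to 3 dp:

192.123 g/mol


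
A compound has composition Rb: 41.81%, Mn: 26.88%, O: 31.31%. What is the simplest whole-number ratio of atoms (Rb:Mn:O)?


Assume 100 g of compound, divide each mass% by atomic mass to get moles, then normalize by the smallest to get a raw atom ratio.
Moles per 100 g: Rb: 41.81/85.468 = 0.4892, Mn: 26.88/54.938 = 0.4893, O: 31.31/15.999 = 1.957
Raw ratio (divide by min = 0.4892): Rb: 1.0, Mn: 1.0, O: 4.0
Multiply by 1 to clear fractions: Rb: 1.0 ~= 1, Mn: 1.0 ~= 1, O: 4.0 ~= 4
Reduce by GCD to get the simplest whole-number ratio:

1:1:4


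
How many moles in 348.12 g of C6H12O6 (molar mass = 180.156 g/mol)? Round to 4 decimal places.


n = mass / M
n = 348.12 / 180.156
n = 1.93232532 mol, rounded to 4 dp:

1.9323 mol


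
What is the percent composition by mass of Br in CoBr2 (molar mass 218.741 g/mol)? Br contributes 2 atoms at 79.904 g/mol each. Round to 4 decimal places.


pct = 100 * (n_elem * M_elem) / M_total
mass_contribution = 2 * 79.904 = 159.808 g/mol
pct = 100 * 159.808 / 218.741
pct = 73.05809153 %, rounded to 4 dp:

73.0581 %


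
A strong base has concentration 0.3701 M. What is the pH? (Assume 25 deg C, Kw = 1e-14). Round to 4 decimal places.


A strong base dissociates completely, so [OH-] equals the given concentration.
pOH = -log10([OH-]) = -log10(0.3701) = 0.431681
pH = 14 - pOH = 14 - 0.431681
pH = 13.568319, rounded to 4 dp:

13.5683


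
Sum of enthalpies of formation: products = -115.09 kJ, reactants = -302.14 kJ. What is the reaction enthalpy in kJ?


dH_rxn = sum(dH_f products) - sum(dH_f reactants)
dH_rxn = -115.09 - (-302.14)
dH_rxn = 187.05 kJ:

187.05 kJ


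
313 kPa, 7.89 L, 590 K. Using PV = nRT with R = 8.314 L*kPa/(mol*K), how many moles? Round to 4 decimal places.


PV = nRT, solve for n = PV / (RT).
PV = 313 * 7.89 = 2469.57
RT = 8.314 * 590 = 4905.26
n = 2469.57 / 4905.26
n = 0.50345344 mol, rounded to 4 dp:

0.5035 mol


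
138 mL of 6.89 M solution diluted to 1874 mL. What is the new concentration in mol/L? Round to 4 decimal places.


Dilution: M1*V1 = M2*V2, solve for M2.
M2 = M1*V1 / V2
M2 = 6.89 * 138 / 1874
M2 = 950.82 / 1874
M2 = 0.5073746 mol/L, rounded to 4 dp:

0.5074 mol/L


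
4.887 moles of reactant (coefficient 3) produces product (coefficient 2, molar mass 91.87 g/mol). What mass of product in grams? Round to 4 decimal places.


Use the coefficient ratio to convert reactant moles to product moles, then multiply by the product's molar mass.
moles_P = moles_R * (coeff_P / coeff_R) = 4.887 * (2/3) = 3.258
mass_P = moles_P * M_P = 3.258 * 91.87
mass_P = 299.31246 g, rounded to 4 dp:

299.3125 g


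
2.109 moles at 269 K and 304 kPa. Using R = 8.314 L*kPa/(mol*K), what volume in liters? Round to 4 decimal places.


PV = nRT, solve for V = nRT / P.
nRT = 2.109 * 8.314 * 269 = 4716.7068
V = 4716.7068 / 304
V = 15.51548289 L, rounded to 4 dp:

15.5155 L


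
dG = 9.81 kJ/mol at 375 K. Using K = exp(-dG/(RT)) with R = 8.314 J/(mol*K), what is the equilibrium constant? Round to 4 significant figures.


dG is in kJ/mol; multiply by 1000 to match R in J/(mol*K).
RT = 8.314 * 375 = 3117.75 J/mol
exponent = -dG*1000 / (RT) = -(9.81*1000) / 3117.75 = -3.14649988
K = exp(-3.14649988)
K = 0.043002377, rounded to 4 significant figures:

0.04300


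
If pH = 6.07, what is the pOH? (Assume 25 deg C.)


At 25 deg C, pH + pOH = 14.
pOH = 14 - pH = 14 - 6.07
pOH = 7.93:

7.93


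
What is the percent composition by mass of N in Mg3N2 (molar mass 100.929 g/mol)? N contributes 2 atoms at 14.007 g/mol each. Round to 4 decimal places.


pct = 100 * (n_elem * M_elem) / M_total
mass_contribution = 2 * 14.007 = 28.014 g/mol
pct = 100 * 28.014 / 100.929
pct = 27.75614541 %, rounded to 4 dp:

27.7561 %


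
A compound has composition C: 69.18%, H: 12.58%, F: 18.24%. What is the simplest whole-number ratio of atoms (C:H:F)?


Assume 100 g of compound, divide each mass% by atomic mass to get moles, then normalize by the smallest to get a raw atom ratio.
Moles per 100 g: C: 69.18/12.011 = 5.7597, H: 12.58/1.008 = 12.4802, F: 18.24/18.998 = 0.9601
Raw ratio (divide by min = 0.9601): C: 5.999, H: 12.999, F: 1.0
Multiply by 1 to clear fractions: C: 5.999 ~= 6, H: 12.999 ~= 13, F: 1.0 ~= 1
Reduce by GCD to get the simplest whole-number ratio:

6:13:1


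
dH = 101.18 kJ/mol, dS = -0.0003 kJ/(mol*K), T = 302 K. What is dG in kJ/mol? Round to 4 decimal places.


Gibbs: dG = dH - T*dS (consistent units, dS already in kJ/(mol*K)).
T*dS = 302 * -0.0003 = -0.0906
dG = 101.18 - (-0.0906)
dG = 101.2706 kJ/mol, rounded to 4 dp:

101.2706 kJ/mol


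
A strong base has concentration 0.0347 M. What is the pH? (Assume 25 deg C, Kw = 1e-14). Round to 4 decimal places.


A strong base dissociates completely, so [OH-] equals the given concentration.
pOH = -log10([OH-]) = -log10(0.0347) = 1.459671
pH = 14 - pOH = 14 - 1.459671
pH = 12.540329, rounded to 4 dp:

12.5403


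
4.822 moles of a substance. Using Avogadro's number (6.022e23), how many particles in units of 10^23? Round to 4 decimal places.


N = n * NA, then divide by 1e23 for the requested units.
N / 1e23 = n * 6.022
N / 1e23 = 4.822 * 6.022
N / 1e23 = 29.038084, rounded to 4 dp:

29.0381


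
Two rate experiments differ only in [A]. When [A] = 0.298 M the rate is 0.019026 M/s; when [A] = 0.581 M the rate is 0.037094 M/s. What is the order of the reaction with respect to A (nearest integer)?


Rate is proportional to [A]^n, so rate2/rate1 = ([A]2/[A]1)^n. Take logs to solve for n.
rate2/rate1 = 0.037094 / 0.019026 = 1.9496
[A]2/[A]1 = 0.581 / 0.298 = 1.9497
n = ln(1.9496) / ln(1.9497) = 1.0
Nearest integer order:

1


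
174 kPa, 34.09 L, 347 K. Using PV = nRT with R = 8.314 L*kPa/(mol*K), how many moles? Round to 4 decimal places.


PV = nRT, solve for n = PV / (RT).
PV = 174 * 34.09 = 5931.66
RT = 8.314 * 347 = 2884.958
n = 5931.66 / 2884.958
n = 2.05606459 mol, rounded to 4 dp:

2.0561 mol
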